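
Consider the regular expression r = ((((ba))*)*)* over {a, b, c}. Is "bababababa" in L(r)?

Split into 5 pieces ba · ba · ba · ba · ba; each matches (((ba))*)*.

yes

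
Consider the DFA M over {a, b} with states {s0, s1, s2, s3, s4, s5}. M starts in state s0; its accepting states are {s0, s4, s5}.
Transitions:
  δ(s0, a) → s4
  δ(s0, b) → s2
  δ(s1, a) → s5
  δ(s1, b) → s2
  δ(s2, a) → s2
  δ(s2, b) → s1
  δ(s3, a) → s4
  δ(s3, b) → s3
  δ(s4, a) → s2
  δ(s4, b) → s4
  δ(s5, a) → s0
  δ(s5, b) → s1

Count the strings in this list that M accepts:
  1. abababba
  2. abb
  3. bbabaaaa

1

abababba: rejected
abb: accepted
bbabaaaa: rejected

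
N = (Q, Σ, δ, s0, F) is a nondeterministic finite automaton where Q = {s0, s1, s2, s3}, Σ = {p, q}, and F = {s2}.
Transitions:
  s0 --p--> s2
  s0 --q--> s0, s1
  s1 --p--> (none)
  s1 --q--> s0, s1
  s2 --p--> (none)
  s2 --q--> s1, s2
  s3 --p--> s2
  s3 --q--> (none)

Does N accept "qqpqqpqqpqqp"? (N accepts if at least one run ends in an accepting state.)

accepted

Start: {s0}
read q: {s0, s1}
read q: {s0, s1}
read p: {s2}
read q: {s1, s2}
read q: {s0, s1, s2}
read p: {s2}
read q: {s1, s2}
read q: {s0, s1, s2}
read p: {s2}
read q: {s1, s2}
read q: {s0, s1, s2}
read p: {s2}
Reachable ∩ accepting = {s2} — nonempty.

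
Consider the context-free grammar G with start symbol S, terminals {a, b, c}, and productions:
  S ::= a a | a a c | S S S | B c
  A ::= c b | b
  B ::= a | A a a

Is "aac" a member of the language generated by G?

S ⇒ aac

yes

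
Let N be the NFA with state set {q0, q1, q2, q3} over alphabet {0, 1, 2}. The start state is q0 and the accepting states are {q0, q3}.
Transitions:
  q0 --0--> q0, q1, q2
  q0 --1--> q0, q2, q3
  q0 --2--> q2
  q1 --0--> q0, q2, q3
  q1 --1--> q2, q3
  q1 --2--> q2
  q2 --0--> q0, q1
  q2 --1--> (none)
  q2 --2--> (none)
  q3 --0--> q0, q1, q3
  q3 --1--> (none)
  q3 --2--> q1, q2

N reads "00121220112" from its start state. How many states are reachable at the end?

Start: {q0}
read 0: {q0, q1, q2}
read 0: {q0, q1, q2, q3}
read 1: {q0, q2, q3}
read 2: {q1, q2}
read 1: {q2, q3}
read 2: {q1, q2}
read 2: {q2}
read 0: {q0, q1}
read 1: {q0, q2, q3}
read 1: {q0, q2, q3}
read 2: {q1, q2}
Final reachable set {q1, q2} has 2 states.

2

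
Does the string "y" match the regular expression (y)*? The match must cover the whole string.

yes

Split into 1 piece y; each matches y.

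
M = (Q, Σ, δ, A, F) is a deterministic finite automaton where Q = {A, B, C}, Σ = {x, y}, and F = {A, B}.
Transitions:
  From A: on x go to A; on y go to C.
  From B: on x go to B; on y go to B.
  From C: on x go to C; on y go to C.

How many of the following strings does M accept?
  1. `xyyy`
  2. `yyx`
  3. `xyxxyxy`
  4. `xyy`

`xyyy`: rejected
`yyx`: rejected
`xyxxyxy`: rejected
`xyy`: rejected

0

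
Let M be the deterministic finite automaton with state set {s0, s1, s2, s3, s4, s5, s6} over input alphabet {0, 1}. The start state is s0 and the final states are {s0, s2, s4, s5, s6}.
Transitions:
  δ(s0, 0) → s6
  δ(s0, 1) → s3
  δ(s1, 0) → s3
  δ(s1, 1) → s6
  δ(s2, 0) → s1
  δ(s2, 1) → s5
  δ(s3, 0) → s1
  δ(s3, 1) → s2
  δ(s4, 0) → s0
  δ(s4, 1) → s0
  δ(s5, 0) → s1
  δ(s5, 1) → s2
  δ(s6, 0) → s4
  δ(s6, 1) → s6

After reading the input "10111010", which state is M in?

s6

s0 --1--> s3
s3 --0--> s1
s1 --1--> s6
s6 --1--> s6
s6 --1--> s6
s6 --0--> s4
s4 --1--> s0
s0 --0--> s6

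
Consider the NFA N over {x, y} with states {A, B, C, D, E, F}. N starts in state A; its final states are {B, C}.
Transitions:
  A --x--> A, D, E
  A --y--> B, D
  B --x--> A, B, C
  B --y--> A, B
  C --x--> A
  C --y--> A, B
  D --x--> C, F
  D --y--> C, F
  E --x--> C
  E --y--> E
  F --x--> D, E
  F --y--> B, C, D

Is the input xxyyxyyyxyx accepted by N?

accepted

Start: {A}
read x: {A, D, E}
read x: {A, C, D, E, F}
read y: {A, B, C, D, E, F}
read y: {A, B, C, D, E, F}
read x: {A, B, C, D, E, F}
read y: {A, B, C, D, E, F}
read y: {A, B, C, D, E, F}
read y: {A, B, C, D, E, F}
read x: {A, B, C, D, E, F}
read y: {A, B, C, D, E, F}
read x: {A, B, C, D, E, F}
Reachable ∩ accepting = {B, C} — nonempty.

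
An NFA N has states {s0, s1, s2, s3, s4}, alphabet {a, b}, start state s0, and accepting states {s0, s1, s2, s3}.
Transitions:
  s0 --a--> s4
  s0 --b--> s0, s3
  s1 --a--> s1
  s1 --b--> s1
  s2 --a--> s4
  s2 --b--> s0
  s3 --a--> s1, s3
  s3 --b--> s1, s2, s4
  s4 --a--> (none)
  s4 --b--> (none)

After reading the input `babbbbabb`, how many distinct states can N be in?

Start: {s0}
read b: {s0, s3}
read a: {s1, s3, s4}
read b: {s1, s2, s4}
read b: {s0, s1}
read b: {s0, s1, s3}
read b: {s0, s1, s2, s3, s4}
read a: {s1, s3, s4}
read b: {s1, s2, s4}
read b: {s0, s1}
Final reachable set {s0, s1} has 2 states.

2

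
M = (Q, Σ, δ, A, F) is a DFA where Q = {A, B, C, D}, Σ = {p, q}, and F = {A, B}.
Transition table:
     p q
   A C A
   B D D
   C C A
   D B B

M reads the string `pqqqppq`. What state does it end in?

A

A --p--> C
C --q--> A
A --q--> A
A --q--> A
A --p--> C
C --p--> C
C --q--> A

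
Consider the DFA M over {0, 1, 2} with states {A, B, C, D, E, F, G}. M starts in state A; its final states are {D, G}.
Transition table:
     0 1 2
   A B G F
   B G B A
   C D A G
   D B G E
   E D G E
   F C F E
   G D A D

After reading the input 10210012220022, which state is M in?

A --1--> G
G --0--> D
D --2--> E
E --1--> G
G --0--> D
D --0--> B
B --1--> B
B --2--> A
A --2--> F
F --2--> E
E --0--> D
D --0--> B
B --2--> A
A --2--> F

F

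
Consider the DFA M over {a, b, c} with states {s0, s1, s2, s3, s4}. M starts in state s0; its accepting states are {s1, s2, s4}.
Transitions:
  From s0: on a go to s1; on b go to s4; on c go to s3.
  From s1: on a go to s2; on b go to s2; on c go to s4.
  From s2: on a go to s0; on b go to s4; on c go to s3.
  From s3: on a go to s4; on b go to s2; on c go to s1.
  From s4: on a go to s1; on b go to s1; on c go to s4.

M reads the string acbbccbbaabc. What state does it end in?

s4

s0 --a--> s1
s1 --c--> s4
s4 --b--> s1
s1 --b--> s2
s2 --c--> s3
s3 --c--> s1
s1 --b--> s2
s2 --b--> s4
s4 --a--> s1
s1 --a--> s2
s2 --b--> s4
s4 --c--> s4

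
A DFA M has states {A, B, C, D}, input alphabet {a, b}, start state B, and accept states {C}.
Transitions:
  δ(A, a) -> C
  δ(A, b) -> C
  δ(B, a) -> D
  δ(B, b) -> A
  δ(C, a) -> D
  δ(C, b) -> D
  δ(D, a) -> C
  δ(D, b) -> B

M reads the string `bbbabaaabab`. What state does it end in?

D

B --b--> A
A --b--> C
C --b--> D
D --a--> C
C --b--> D
D --a--> C
C --a--> D
D --a--> C
C --b--> D
D --a--> C
C --b--> D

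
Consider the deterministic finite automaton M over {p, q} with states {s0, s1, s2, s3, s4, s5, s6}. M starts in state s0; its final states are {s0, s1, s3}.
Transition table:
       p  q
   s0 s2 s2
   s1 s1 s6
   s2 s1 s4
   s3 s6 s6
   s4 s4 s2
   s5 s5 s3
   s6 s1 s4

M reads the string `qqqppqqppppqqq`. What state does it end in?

s2

s0 --q--> s2
s2 --q--> s4
s4 --q--> s2
s2 --p--> s1
s1 --p--> s1
s1 --q--> s6
s6 --q--> s4
s4 --p--> s4
s4 --p--> s4
s4 --p--> s4
s4 --p--> s4
s4 --q--> s2
s2 --q--> s4
s4 --q--> s2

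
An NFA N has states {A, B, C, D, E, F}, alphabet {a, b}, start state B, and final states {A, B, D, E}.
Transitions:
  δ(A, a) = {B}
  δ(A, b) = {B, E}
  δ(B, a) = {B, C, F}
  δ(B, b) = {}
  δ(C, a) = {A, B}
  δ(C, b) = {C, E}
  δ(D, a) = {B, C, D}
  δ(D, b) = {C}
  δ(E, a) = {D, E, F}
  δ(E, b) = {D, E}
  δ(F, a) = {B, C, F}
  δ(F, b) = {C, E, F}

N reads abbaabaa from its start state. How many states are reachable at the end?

6

Start: {B}
read a: {B, C, F}
read b: {C, E, F}
read b: {C, D, E, F}
read a: {A, B, C, D, E, F}
read a: {A, B, C, D, E, F}
read b: {B, C, D, E, F}
read a: {A, B, C, D, E, F}
read a: {A, B, C, D, E, F}
Final reachable set {A, B, C, D, E, F} has 6 states.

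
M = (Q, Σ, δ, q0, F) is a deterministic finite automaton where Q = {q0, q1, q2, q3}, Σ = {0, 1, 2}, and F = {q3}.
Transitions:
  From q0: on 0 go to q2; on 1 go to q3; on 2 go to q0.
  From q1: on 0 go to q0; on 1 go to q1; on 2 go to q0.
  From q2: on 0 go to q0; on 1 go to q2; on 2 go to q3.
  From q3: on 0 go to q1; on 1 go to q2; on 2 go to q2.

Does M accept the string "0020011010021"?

accepted

q0 --0--> q2
q2 --0--> q0
q0 --2--> q0
q0 --0--> q2
q2 --0--> q0
q0 --1--> q3
q3 --1--> q2
q2 --0--> q0
q0 --1--> q3
q3 --0--> q1
q1 --0--> q0
q0 --2--> q0
q0 --1--> q3
End in state q3, which is an accepting state.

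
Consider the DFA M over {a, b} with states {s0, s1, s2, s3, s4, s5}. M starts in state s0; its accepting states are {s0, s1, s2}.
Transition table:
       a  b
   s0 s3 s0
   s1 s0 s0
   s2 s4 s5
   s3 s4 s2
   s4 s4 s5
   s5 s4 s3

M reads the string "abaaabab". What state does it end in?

s5

s0 --a--> s3
s3 --b--> s2
s2 --a--> s4
s4 --a--> s4
s4 --a--> s4
s4 --b--> s5
s5 --a--> s4
s4 --b--> s5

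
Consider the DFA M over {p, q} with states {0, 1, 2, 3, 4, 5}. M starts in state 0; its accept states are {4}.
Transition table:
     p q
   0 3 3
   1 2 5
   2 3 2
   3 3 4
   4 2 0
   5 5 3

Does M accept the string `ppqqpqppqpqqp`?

0 --p--> 3
3 --p--> 3
3 --q--> 4
4 --q--> 0
0 --p--> 3
3 --q--> 4
4 --p--> 2
2 --p--> 3
3 --q--> 4
4 --p--> 2
2 --q--> 2
2 --q--> 2
2 --p--> 3
End in state 3, which is not an accepting state.

rejected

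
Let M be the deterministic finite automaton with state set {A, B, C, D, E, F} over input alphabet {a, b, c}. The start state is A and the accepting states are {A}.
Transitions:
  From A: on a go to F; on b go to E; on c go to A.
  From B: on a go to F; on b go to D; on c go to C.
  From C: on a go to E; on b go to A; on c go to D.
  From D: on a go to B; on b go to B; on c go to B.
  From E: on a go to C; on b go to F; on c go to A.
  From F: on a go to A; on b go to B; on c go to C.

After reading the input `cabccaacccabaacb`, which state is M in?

E

A --c--> A
A --a--> F
F --b--> B
B --c--> C
C --c--> D
D --a--> B
B --a--> F
F --c--> C
C --c--> D
D --c--> B
B --a--> F
F --b--> B
B --a--> F
F --a--> A
A --c--> A
A --b--> E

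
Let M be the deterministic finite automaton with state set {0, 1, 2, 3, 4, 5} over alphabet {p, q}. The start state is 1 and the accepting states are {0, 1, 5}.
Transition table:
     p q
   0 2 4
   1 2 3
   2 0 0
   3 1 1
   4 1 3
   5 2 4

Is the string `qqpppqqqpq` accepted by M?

1 --q--> 3
3 --q--> 1
1 --p--> 2
2 --p--> 0
0 --p--> 2
2 --q--> 0
0 --q--> 4
4 --q--> 3
3 --p--> 1
1 --q--> 3
End in state 3, which is not an accepting state.

rejected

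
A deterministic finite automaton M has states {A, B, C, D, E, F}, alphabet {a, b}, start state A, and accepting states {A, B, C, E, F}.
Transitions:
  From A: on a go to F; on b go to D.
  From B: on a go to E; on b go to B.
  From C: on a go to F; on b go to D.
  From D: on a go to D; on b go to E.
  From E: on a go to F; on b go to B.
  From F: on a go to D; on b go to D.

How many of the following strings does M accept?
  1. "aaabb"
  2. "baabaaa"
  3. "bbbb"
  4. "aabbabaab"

2

"aaabb": accepted
"baabaaa": rejected
"bbbb": accepted
"aabbabaab": rejected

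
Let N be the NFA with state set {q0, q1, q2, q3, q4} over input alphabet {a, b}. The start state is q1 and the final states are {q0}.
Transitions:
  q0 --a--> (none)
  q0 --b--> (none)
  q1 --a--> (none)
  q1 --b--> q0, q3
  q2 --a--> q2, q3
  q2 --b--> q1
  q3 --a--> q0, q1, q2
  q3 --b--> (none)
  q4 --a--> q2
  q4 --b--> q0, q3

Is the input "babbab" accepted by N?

Start: {q1}
read b: {q0, q3}
read a: {q0, q1, q2}
read b: {q0, q1, q3}
read b: {q0, q3}
read a: {q0, q1, q2}
read b: {q0, q1, q3}
Reachable ∩ accepting = {q0} — nonempty.

accepted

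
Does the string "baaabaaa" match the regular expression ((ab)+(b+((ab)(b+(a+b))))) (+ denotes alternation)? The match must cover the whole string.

no

Neither (ab) nor (b+((ab)(b+(a+b)))) matches baaabaaa.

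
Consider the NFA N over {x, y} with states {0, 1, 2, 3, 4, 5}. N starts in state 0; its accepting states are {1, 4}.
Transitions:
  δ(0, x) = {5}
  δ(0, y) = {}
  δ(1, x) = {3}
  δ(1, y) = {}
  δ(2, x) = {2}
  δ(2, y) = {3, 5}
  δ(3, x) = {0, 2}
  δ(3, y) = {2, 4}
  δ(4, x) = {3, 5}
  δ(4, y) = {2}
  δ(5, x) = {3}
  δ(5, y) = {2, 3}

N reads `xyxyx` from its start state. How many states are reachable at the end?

3

Start: {0}
read x: {5}
read y: {2, 3}
read x: {0, 2}
read y: {3, 5}
read x: {0, 2, 3}
Final reachable set {0, 2, 3} has 3 states.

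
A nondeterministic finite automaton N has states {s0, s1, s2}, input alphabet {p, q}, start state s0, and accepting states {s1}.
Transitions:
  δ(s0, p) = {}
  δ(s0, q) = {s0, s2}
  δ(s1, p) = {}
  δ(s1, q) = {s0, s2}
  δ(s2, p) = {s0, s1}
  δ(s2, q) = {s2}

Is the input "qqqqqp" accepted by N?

Start: {s0}
read q: {s0, s2}
read q: {s0, s2}
read q: {s0, s2}
read q: {s0, s2}
read q: {s0, s2}
read p: {s0, s1}
Reachable ∩ accepting = {s1} — nonempty.

accepted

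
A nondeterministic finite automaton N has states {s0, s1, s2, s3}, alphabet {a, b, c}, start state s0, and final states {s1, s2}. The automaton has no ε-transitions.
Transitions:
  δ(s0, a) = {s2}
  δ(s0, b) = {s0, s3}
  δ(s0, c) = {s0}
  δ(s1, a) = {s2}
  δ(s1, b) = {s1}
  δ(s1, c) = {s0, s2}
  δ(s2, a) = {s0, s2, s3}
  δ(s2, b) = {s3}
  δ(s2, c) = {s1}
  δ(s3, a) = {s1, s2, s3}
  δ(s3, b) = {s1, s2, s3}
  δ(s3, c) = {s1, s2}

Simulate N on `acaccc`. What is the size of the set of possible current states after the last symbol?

Start: {s0}
read a: {s2}
read c: {s1}
read a: {s2}
read c: {s1}
read c: {s0, s2}
read c: {s0, s1}
Final reachable set {s0, s1} has 2 states.

2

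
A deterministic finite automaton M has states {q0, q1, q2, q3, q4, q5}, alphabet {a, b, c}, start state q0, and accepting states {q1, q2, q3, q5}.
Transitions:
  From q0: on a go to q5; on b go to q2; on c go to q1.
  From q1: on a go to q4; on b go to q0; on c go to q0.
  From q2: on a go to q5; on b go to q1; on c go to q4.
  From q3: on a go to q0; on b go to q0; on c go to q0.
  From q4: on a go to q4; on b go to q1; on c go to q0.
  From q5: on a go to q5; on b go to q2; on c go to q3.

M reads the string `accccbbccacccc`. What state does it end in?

q1

q0 --a--> q5
q5 --c--> q3
q3 --c--> q0
q0 --c--> q1
q1 --c--> q0
q0 --b--> q2
q2 --b--> q1
q1 --c--> q0
q0 --c--> q1
q1 --a--> q4
q4 --c--> q0
q0 --c--> q1
q1 --c--> q0
q0 --c--> q1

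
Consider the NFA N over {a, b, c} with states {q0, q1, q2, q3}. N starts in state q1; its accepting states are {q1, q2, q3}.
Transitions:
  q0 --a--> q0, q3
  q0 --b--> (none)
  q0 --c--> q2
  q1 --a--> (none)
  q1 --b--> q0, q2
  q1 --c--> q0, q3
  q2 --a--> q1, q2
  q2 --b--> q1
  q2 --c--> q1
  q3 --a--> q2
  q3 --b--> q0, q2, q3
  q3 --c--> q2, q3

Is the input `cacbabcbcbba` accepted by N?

accepted

Start: {q1}
read c: {q0, q3}
read a: {q0, q2, q3}
read c: {q1, q2, q3}
read b: {q0, q1, q2, q3}
read a: {q0, q1, q2, q3}
read b: {q0, q1, q2, q3}
read c: {q0, q1, q2, q3}
read b: {q0, q1, q2, q3}
read c: {q0, q1, q2, q3}
read b: {q0, q1, q2, q3}
read b: {q0, q1, q2, q3}
read a: {q0, q1, q2, q3}
Reachable ∩ accepting = {q1, q2, q3} — nonempty.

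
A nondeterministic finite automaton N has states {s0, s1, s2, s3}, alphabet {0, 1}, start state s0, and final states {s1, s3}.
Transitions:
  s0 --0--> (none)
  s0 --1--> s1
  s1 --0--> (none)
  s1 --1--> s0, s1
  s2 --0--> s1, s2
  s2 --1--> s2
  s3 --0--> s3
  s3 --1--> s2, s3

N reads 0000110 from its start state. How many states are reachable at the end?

0

Start: {s0}
read 0: {}
The reachable set is empty and stays empty for the remaining 6 symbols.
Final reachable set {} has 0 states.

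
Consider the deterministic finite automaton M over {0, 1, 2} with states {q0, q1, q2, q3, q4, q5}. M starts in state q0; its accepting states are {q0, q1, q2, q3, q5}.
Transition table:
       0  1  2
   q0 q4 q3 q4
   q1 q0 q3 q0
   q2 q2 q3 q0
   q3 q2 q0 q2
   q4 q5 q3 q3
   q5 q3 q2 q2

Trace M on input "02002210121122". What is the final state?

q3

q0 --0--> q4
q4 --2--> q3
q3 --0--> q2
q2 --0--> q2
q2 --2--> q0
q0 --2--> q4
q4 --1--> q3
q3 --0--> q2
q2 --1--> q3
q3 --2--> q2
q2 --1--> q3
q3 --1--> q0
q0 --2--> q4
q4 --2--> q3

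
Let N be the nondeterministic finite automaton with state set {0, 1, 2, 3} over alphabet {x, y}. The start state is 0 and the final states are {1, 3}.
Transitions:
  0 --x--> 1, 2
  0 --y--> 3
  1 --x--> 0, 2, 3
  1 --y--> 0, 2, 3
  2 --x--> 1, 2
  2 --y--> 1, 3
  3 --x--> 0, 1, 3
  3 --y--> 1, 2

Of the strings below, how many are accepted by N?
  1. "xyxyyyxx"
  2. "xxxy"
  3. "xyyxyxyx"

3

"xyxyyyxx": accepted
"xxxy": accepted
"xyyxyxyx": accepted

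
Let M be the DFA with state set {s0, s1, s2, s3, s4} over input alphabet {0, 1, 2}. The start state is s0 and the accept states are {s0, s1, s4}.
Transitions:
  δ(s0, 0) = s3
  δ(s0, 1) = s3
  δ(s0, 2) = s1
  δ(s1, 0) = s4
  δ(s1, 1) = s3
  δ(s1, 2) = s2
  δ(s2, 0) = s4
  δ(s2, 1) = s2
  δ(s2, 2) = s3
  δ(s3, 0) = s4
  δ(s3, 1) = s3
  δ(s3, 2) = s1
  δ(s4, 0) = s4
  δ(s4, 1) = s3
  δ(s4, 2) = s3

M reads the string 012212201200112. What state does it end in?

s0 --0--> s3
s3 --1--> s3
s3 --2--> s1
s1 --2--> s2
s2 --1--> s2
s2 --2--> s3
s3 --2--> s1
s1 --0--> s4
s4 --1--> s3
s3 --2--> s1
s1 --0--> s4
s4 --0--> s4
s4 --1--> s3
s3 --1--> s3
s3 --2--> s1

s1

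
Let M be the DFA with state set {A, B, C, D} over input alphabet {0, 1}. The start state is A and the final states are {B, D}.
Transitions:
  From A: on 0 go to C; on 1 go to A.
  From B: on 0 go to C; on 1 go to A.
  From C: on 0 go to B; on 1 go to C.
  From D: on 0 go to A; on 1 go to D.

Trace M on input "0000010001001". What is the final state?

A --0--> C
C --0--> B
B --0--> C
C --0--> B
B --0--> C
C --1--> C
C --0--> B
B --0--> C
C --0--> B
B --1--> A
A --0--> C
C --0--> B
B --1--> A

A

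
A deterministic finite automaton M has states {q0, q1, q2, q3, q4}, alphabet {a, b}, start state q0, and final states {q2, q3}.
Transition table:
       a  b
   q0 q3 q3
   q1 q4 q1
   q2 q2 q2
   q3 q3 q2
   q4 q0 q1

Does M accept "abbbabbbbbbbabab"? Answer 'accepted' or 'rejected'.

q0 --a--> q3
q3 --b--> q2
q2 --b--> q2
q2 --b--> q2
q2 --a--> q2
q2 --b--> q2
q2 --b--> q2
q2 --b--> q2
q2 --b--> q2
q2 --b--> q2
q2 --b--> q2
q2 --b--> q2
q2 --a--> q2
q2 --b--> q2
q2 --a--> q2
q2 --b--> q2
End in state q2, which is an accepting state.

accepted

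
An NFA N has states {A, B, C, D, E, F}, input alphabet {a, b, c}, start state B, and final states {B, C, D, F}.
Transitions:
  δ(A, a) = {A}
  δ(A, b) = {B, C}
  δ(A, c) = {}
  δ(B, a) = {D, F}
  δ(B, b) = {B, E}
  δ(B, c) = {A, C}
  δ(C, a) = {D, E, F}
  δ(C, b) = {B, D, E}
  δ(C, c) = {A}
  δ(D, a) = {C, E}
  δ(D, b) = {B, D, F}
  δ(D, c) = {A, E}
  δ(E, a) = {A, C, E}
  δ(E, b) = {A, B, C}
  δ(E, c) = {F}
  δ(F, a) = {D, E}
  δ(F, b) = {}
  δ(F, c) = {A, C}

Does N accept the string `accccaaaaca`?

Start: {B}
read a: {D, F}
read c: {A, C, E}
read c: {A, F}
read c: {A, C}
read c: {A}
read a: {A}
read a: {A}
read a: {A}
read a: {A}
read c: {}
The reachable set is empty and stays empty for the remaining 1 symbol.
Reachable ∩ accepting = {} — empty.

rejected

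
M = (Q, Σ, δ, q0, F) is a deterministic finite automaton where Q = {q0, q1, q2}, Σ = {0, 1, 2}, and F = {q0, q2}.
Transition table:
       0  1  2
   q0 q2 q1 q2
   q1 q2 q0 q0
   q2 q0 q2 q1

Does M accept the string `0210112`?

q0 --0--> q2
q2 --2--> q1
q1 --1--> q0
q0 --0--> q2
q2 --1--> q2
q2 --1--> q2
q2 --2--> q1
End in state q1, which is not an accepting state.

rejected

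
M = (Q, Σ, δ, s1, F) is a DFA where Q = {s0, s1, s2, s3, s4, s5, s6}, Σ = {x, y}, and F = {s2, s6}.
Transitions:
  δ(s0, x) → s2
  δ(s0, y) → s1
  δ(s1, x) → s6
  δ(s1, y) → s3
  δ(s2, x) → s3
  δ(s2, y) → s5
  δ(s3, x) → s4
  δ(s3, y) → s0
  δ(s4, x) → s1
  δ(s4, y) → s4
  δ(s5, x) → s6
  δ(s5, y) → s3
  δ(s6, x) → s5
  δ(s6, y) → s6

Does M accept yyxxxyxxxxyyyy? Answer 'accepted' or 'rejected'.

accepted

s1 --y--> s3
s3 --y--> s0
s0 --x--> s2
s2 --x--> s3
s3 --x--> s4
s4 --y--> s4
s4 --x--> s1
s1 --x--> s6
s6 --x--> s5
s5 --x--> s6
s6 --y--> s6
s6 --y--> s6
s6 --y--> s6
s6 --y--> s6
End in state s6, which is an accepting state.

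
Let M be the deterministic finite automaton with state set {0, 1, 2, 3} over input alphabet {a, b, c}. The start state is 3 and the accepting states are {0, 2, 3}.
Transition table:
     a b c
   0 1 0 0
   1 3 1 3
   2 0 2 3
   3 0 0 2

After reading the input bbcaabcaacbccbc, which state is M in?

3

3 --b--> 0
0 --b--> 0
0 --c--> 0
0 --a--> 1
1 --a--> 3
3 --b--> 0
0 --c--> 0
0 --a--> 1
1 --a--> 3
3 --c--> 2
2 --b--> 2
2 --c--> 3
3 --c--> 2
2 --b--> 2
2 --c--> 3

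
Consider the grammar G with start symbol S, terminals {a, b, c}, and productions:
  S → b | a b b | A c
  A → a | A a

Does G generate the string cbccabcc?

no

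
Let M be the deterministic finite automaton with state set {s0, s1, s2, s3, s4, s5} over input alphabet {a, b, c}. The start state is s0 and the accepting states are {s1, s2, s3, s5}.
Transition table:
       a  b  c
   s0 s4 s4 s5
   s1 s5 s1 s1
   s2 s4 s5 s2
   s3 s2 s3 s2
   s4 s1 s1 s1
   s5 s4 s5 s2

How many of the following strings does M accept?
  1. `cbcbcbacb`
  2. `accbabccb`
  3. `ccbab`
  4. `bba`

4

`cbcbcbacb`: accepted
`accbabccb`: accepted
`ccbab`: accepted
`bba`: accepted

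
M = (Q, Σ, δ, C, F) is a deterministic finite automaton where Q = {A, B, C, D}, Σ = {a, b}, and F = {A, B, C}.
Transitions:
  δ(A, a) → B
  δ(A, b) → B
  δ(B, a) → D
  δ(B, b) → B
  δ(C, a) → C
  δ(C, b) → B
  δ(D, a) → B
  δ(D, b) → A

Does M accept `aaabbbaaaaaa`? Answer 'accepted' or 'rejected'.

C --a--> C
C --a--> C
C --a--> C
C --b--> B
B --b--> B
B --b--> B
B --a--> D
D --a--> B
B --a--> D
D --a--> B
B --a--> D
D --a--> B
End in state B, which is an accepting state.

accepted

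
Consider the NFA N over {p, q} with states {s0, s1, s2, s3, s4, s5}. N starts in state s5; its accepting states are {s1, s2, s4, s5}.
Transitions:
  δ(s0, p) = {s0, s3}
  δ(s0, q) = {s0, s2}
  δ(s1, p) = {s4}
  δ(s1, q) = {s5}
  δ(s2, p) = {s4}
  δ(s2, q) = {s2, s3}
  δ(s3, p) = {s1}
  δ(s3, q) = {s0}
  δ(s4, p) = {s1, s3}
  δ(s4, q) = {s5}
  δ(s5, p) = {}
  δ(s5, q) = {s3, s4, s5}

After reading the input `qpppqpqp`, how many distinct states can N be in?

3

Start: {s5}
read q: {s3, s4, s5}
read p: {s1, s3}
read p: {s1, s4}
read p: {s1, s3, s4}
read q: {s0, s5}
read p: {s0, s3}
read q: {s0, s2}
read p: {s0, s3, s4}
Final reachable set {s0, s3, s4} has 3 states.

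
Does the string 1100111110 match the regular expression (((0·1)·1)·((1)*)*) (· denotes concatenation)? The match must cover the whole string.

No split of 1100111110 into u·v has ((0·1)·1) matching u and ((1)*)* matching v.

no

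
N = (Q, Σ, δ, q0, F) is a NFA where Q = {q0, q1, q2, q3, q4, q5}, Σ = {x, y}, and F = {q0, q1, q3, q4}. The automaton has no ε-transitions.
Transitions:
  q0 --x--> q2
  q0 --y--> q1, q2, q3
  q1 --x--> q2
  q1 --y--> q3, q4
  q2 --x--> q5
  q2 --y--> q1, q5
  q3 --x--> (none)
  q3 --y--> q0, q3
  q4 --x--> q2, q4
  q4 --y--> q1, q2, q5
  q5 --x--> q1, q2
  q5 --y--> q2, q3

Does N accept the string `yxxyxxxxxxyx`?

Start: {q0}
read y: {q1, q2, q3}
read x: {q2, q5}
read x: {q1, q2, q5}
read y: {q1, q2, q3, q4, q5}
read x: {q1, q2, q4, q5}
read x: {q1, q2, q4, q5}
read x: {q1, q2, q4, q5}
read x: {q1, q2, q4, q5}
read x: {q1, q2, q4, q5}
read x: {q1, q2, q4, q5}
read y: {q1, q2, q3, q4, q5}
read x: {q1, q2, q4, q5}
Reachable ∩ accepting = {q1, q4} — nonempty.

accepted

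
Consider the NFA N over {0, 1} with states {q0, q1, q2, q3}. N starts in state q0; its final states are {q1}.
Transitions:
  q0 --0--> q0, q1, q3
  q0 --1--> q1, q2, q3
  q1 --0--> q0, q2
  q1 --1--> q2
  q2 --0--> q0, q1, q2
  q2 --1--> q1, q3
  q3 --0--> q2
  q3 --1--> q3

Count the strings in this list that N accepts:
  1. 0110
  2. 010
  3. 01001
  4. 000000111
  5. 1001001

5

0110: accepted
010: accepted
01001: accepted
000000111: accepted
1001001: accepted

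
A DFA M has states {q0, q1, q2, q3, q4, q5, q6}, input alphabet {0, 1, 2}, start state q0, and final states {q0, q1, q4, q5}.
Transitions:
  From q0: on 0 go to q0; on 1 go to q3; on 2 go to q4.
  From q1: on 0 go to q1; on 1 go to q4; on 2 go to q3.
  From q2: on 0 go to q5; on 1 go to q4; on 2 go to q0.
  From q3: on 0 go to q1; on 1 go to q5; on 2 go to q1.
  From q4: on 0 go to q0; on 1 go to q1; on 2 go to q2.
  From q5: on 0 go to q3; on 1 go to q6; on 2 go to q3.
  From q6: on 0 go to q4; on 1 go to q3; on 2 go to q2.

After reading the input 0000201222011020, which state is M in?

q0 --0--> q0
q0 --0--> q0
q0 --0--> q0
q0 --0--> q0
q0 --2--> q4
q4 --0--> q0
q0 --1--> q3
q3 --2--> q1
q1 --2--> q3
q3 --2--> q1
q1 --0--> q1
q1 --1--> q4
q4 --1--> q1
q1 --0--> q1
q1 --2--> q3
q3 --0--> q1

q1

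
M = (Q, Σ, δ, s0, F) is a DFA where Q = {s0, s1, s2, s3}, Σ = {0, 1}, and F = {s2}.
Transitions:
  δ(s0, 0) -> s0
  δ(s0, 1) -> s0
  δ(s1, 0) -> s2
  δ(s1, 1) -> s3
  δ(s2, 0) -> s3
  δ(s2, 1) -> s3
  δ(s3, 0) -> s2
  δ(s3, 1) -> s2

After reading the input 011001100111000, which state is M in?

s0 --0--> s0
s0 --1--> s0
s0 --1--> s0
s0 --0--> s0
s0 --0--> s0
s0 --1--> s0
s0 --1--> s0
s0 --0--> s0
s0 --0--> s0
s0 --1--> s0
s0 --1--> s0
s0 --1--> s0
s0 --0--> s0
s0 --0--> s0
s0 --0--> s0

s0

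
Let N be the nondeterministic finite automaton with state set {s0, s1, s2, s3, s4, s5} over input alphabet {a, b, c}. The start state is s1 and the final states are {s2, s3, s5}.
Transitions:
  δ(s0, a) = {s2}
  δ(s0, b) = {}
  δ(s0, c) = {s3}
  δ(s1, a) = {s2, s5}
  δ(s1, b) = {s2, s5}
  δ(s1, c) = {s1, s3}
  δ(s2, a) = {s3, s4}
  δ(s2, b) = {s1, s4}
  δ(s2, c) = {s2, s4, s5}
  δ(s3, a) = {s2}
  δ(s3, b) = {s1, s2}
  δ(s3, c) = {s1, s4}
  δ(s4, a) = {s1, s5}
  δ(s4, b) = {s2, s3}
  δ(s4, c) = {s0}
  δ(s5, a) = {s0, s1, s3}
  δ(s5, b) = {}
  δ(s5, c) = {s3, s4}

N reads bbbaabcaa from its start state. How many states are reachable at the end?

Start: {s1}
read b: {s2, s5}
read b: {s1, s4}
read b: {s2, s3, s5}
read a: {s0, s1, s2, s3, s4}
read a: {s1, s2, s3, s4, s5}
read b: {s1, s2, s3, s4, s5}
read c: {s0, s1, s2, s3, s4, s5}
read a: {s0, s1, s2, s3, s4, s5}
read a: {s0, s1, s2, s3, s4, s5}
Final reachable set {s0, s1, s2, s3, s4, s5} has 6 states.

6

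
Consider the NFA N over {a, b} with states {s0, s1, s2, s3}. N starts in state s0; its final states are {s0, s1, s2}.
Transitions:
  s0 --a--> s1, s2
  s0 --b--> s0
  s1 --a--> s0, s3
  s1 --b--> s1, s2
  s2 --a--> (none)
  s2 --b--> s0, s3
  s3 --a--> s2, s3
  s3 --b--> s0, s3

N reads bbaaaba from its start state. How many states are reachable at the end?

Start: {s0}
read b: {s0}
read b: {s0}
read a: {s1, s2}
read a: {s0, s3}
read a: {s1, s2, s3}
read b: {s0, s1, s2, s3}
read a: {s0, s1, s2, s3}
Final reachable set {s0, s1, s2, s3} has 4 states.

4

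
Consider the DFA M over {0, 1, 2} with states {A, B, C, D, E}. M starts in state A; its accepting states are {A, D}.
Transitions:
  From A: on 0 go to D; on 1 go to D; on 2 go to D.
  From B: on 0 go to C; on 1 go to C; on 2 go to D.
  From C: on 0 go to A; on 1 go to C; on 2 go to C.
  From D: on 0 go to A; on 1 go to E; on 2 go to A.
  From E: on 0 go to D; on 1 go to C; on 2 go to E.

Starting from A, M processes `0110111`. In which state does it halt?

A --0--> D
D --1--> E
E --1--> C
C --0--> A
A --1--> D
D --1--> E
E --1--> C

C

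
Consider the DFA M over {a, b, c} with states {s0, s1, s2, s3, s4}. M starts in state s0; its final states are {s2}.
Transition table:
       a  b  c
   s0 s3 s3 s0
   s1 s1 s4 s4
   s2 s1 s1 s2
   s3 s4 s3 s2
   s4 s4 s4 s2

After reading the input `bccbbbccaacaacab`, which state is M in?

s4

s0 --b--> s3
s3 --c--> s2
s2 --c--> s2
s2 --b--> s1
s1 --b--> s4
s4 --b--> s4
s4 --c--> s2
s2 --c--> s2
s2 --a--> s1
s1 --a--> s1
s1 --c--> s4
s4 --a--> s4
s4 --a--> s4
s4 --c--> s2
s2 --a--> s1
s1 --b--> s4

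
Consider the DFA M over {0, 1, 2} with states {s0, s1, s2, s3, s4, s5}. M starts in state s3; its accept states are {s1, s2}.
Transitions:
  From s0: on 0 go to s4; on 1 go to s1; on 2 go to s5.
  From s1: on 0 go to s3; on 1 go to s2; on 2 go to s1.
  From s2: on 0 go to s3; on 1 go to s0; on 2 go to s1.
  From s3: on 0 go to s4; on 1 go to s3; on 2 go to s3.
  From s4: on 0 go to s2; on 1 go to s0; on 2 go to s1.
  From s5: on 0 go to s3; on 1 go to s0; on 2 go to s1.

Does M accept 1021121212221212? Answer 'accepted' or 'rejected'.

s3 --1--> s3
s3 --0--> s4
s4 --2--> s1
s1 --1--> s2
s2 --1--> s0
s0 --2--> s5
s5 --1--> s0
s0 --2--> s5
s5 --1--> s0
s0 --2--> s5
s5 --2--> s1
s1 --2--> s1
s1 --1--> s2
s2 --2--> s1
s1 --1--> s2
s2 --2--> s1
End in state s1, which is an accepting state.

accepted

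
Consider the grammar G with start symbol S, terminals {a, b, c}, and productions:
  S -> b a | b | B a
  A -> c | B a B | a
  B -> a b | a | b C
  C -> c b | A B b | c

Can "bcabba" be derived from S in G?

yes

S ⇒ Ba ⇒ bCa ⇒ bABba ⇒ bcBba ⇒ bcabba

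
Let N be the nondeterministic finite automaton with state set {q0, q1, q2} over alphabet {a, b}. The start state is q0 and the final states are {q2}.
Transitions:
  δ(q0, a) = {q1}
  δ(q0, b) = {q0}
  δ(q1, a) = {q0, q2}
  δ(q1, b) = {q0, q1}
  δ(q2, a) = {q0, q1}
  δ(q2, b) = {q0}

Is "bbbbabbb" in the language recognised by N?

rejected

Start: {q0}
read b: {q0}
read b: {q0}
read b: {q0}
read b: {q0}
read a: {q1}
read b: {q0, q1}
read b: {q0, q1}
read b: {q0, q1}
Reachable ∩ accepting = {} — empty.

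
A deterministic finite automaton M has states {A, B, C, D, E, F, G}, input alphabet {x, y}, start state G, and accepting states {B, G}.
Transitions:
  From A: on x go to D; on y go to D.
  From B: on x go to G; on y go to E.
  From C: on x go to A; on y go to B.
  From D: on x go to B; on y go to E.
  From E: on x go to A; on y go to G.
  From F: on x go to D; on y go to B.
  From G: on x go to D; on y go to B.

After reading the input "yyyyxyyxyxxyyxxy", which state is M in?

E

G --y--> B
B --y--> E
E --y--> G
G --y--> B
B --x--> G
G --y--> B
B --y--> E
E --x--> A
A --y--> D
D --x--> B
B --x--> G
G --y--> B
B --y--> E
E --x--> A
A --x--> D
D --y--> E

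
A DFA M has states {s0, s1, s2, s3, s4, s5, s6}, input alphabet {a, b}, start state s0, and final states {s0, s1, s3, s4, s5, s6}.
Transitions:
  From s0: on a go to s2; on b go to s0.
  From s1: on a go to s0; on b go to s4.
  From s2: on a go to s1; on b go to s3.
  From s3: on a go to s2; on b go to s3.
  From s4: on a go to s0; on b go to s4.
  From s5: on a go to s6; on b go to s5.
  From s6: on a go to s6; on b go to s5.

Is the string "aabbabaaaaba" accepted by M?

s0 --a--> s2
s2 --a--> s1
s1 --b--> s4
s4 --b--> s4
s4 --a--> s0
s0 --b--> s0
s0 --a--> s2
s2 --a--> s1
s1 --a--> s0
s0 --a--> s2
s2 --b--> s3
s3 --a--> s2
End in state s2, which is not an accepting state.

rejected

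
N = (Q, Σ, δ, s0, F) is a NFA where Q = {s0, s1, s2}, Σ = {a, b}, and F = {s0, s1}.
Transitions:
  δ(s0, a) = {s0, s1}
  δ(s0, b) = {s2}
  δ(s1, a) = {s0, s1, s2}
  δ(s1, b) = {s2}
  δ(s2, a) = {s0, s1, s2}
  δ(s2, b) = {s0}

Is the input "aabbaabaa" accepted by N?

accepted

Start: {s0}
read a: {s0, s1}
read a: {s0, s1, s2}
read b: {s0, s2}
read b: {s0, s2}
read a: {s0, s1, s2}
read a: {s0, s1, s2}
read b: {s0, s2}
read a: {s0, s1, s2}
read a: {s0, s1, s2}
Reachable ∩ accepting = {s0, s1} — nonempty.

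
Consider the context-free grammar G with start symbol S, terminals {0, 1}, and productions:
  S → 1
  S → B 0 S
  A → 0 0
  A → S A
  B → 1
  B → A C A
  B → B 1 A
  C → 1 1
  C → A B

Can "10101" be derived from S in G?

S ⇒ B0S ⇒ 10S ⇒ 10B0S ⇒ 1010S ⇒ 10101

yes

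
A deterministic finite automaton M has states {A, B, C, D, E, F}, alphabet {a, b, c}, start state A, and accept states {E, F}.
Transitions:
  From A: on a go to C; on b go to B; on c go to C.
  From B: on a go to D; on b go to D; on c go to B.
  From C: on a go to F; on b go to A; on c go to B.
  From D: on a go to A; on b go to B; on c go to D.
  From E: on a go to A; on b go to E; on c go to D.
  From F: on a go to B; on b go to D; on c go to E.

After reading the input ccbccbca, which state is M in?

A --c--> C
C --c--> B
B --b--> D
D --c--> D
D --c--> D
D --b--> B
B --c--> B
B --a--> D

D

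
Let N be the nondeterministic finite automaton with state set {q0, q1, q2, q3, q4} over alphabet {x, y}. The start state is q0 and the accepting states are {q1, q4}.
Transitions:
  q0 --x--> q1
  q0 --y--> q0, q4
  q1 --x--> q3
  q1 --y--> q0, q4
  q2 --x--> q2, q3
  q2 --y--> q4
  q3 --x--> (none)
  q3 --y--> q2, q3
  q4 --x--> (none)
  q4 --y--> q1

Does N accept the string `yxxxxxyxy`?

Start: {q0}
read y: {q0, q4}
read x: {q1}
read x: {q3}
read x: {}
The reachable set is empty and stays empty for the remaining 5 symbols.
Reachable ∩ accepting = {} — empty.

rejected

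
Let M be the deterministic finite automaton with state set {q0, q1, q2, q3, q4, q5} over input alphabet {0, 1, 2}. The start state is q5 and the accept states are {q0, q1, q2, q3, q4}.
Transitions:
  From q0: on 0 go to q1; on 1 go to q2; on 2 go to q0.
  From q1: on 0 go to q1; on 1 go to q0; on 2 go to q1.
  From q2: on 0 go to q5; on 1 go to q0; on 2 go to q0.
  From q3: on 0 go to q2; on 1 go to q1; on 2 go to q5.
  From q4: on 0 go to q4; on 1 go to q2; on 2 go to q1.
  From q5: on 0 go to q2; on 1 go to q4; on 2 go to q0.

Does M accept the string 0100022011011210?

rejected

q5 --0--> q2
q2 --1--> q0
q0 --0--> q1
q1 --0--> q1
q1 --0--> q1
q1 --2--> q1
q1 --2--> q1
q1 --0--> q1
q1 --1--> q0
q0 --1--> q2
q2 --0--> q5
q5 --1--> q4
q4 --1--> q2
q2 --2--> q0
q0 --1--> q2
q2 --0--> q5
End in state q5, which is not an accepting state.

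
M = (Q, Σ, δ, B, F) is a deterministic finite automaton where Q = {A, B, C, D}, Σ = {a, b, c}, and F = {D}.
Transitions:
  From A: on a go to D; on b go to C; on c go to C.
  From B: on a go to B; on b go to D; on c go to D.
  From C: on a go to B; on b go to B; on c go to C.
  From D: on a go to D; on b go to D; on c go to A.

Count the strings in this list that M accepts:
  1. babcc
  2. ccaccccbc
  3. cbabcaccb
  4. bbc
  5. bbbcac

1

babcc: rejected
ccaccccbc: accepted
cbabcaccb: rejected
bbc: rejected
bbbcac: rejected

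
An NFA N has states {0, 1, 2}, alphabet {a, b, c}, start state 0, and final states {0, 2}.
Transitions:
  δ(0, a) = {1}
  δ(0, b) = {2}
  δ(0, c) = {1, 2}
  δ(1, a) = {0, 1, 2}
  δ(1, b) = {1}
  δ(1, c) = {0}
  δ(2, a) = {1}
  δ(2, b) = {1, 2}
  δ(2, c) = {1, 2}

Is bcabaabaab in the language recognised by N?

Start: {0}
read b: {2}
read c: {1, 2}
read a: {0, 1, 2}
read b: {1, 2}
read a: {0, 1, 2}
read a: {0, 1, 2}
read b: {1, 2}
read a: {0, 1, 2}
read a: {0, 1, 2}
read b: {1, 2}
Reachable ∩ accepting = {2} — nonempty.

accepted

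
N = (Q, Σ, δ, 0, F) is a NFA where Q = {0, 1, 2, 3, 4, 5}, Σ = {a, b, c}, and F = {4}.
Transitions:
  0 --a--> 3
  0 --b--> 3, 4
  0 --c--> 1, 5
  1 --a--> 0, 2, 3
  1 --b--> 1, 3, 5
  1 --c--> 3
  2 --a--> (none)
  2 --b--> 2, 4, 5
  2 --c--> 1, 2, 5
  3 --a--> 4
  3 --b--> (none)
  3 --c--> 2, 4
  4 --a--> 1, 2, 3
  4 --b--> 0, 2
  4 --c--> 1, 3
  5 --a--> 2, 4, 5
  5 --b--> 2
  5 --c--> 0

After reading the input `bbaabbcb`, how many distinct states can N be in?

6

Start: {0}
read b: {3, 4}
read b: {0, 2}
read a: {3}
read a: {4}
read b: {0, 2}
read b: {2, 3, 4, 5}
read c: {0, 1, 2, 3, 4, 5}
read b: {0, 1, 2, 3, 4, 5}
Final reachable set {0, 1, 2, 3, 4, 5} has 6 states.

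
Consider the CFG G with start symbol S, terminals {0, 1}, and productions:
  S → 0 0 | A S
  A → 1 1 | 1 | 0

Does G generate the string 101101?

no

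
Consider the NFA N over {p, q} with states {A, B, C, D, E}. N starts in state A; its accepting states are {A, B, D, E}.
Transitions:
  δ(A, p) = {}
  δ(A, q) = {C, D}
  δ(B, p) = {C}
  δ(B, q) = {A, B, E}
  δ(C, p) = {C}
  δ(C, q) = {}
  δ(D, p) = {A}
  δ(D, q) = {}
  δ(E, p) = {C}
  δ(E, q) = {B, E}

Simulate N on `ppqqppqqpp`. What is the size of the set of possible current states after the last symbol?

Start: {A}
read p: {}
The reachable set is empty and stays empty for the remaining 9 symbols.
Final reachable set {} has 0 states.

0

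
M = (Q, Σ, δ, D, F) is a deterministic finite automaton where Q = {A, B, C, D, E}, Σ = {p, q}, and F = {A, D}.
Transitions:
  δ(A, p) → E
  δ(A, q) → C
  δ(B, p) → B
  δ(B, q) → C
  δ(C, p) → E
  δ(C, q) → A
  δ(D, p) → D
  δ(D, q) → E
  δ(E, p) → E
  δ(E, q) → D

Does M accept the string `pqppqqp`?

rejected

D --p--> D
D --q--> E
E --p--> E
E --p--> E
E --q--> D
D --q--> E
E --p--> E
End in state E, which is not an accepting state.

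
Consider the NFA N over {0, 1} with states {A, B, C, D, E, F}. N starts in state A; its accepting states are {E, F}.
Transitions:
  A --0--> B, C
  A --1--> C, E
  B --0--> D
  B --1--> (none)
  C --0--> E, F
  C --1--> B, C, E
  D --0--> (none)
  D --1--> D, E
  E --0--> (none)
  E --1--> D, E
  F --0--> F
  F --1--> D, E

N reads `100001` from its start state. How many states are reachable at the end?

Start: {A}
read 1: {C, E}
read 0: {E, F}
read 0: {F}
read 0: {F}
read 0: {F}
read 1: {D, E}
Final reachable set {D, E} has 2 states.

2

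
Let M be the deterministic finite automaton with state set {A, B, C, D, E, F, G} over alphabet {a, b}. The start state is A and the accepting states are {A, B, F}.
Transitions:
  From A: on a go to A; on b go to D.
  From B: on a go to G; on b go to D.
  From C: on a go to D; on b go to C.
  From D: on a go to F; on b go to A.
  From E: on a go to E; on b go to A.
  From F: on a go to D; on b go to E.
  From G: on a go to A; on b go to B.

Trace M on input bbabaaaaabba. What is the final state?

A

A --b--> D
D --b--> A
A --a--> A
A --b--> D
D --a--> F
F --a--> D
D --a--> F
F --a--> D
D --a--> F
F --b--> E
E --b--> A
A --a--> A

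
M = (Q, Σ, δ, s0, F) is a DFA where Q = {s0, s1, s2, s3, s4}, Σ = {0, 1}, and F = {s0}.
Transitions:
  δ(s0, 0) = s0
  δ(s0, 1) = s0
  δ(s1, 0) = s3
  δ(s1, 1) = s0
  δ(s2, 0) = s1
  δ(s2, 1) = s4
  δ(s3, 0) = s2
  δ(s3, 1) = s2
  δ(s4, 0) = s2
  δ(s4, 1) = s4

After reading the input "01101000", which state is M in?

s0

s0 --0--> s0
s0 --1--> s0
s0 --1--> s0
s0 --0--> s0
s0 --1--> s0
s0 --0--> s0
s0 --0--> s0
s0 --0--> s0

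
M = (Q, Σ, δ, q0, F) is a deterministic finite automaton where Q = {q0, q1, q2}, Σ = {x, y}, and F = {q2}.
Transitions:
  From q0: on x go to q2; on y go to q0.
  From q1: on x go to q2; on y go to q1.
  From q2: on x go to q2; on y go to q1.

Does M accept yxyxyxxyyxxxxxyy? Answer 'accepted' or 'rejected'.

q0 --y--> q0
q0 --x--> q2
q2 --y--> q1
q1 --x--> q2
q2 --y--> q1
q1 --x--> q2
q2 --x--> q2
q2 --y--> q1
q1 --y--> q1
q1 --x--> q2
q2 --x--> q2
q2 --x--> q2
q2 --x--> q2
q2 --x--> q2
q2 --y--> q1
q1 --y--> q1
End in state q1, which is not an accepting state.

rejected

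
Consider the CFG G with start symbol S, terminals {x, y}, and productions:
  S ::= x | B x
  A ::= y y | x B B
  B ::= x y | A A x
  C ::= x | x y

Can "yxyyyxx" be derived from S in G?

no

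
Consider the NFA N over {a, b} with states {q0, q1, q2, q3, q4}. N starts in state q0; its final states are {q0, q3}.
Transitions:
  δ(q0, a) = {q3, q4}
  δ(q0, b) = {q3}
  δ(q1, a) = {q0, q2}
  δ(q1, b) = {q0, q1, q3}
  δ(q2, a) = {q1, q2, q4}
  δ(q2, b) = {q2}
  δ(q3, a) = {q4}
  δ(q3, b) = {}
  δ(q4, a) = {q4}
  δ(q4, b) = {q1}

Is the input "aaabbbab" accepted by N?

accepted

Start: {q0}
read a: {q3, q4}
read a: {q4}
read a: {q4}
read b: {q1}
read b: {q0, q1, q3}
read b: {q0, q1, q3}
read a: {q0, q2, q3, q4}
read b: {q1, q2, q3}
Reachable ∩ accepting = {q3} — nonempty.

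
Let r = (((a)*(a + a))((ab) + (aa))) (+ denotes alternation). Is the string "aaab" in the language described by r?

yes

Split as aa·ab: ((a)*(a+a)) matches aa and ((ab)+(aa)) matches ab.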